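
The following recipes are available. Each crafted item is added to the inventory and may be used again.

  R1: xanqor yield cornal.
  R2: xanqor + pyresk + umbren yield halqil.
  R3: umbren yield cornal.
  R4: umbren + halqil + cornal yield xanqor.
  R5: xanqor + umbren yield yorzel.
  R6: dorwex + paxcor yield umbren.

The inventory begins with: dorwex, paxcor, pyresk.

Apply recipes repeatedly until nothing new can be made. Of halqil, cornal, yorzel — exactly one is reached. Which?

Using R6, dorwex and paxcor make umbren.
umbren → cornal (R3).
yorzel would need xanqor and umbren (R5), but xanqor is never obtained. halqil would need xanqor, pyresk, and umbren (R2), but xanqor is never obtained.

cornal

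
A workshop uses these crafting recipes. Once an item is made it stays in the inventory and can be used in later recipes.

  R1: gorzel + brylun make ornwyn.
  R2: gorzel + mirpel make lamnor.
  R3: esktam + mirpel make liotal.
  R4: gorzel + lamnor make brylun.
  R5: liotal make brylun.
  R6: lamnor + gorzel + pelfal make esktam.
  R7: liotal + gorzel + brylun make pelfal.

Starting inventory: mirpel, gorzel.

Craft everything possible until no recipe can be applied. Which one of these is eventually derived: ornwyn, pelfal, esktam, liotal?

ornwyn

gorzel + mirpel → lamnor (R2).
Using R4, gorzel and lamnor make brylun.
gorzel + brylun → ornwyn (R1).
esktam would need lamnor, gorzel, and pelfal (R6), but pelfal is never obtained. pelfal would need liotal, gorzel, and brylun (R7), but liotal is never obtained. liotal would need esktam and mirpel (R3), but esktam is never obtained.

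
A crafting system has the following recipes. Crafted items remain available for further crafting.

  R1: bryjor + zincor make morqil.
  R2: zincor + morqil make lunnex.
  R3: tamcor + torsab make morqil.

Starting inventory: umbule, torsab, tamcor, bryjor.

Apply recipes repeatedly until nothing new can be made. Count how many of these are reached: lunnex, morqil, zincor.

1

Using R3, tamcor and torsab make morqil.
lunnex would need zincor and morqil (R2), but zincor is never obtained.
morqil: reached.
No rule produces zincor, and it is not given.
Reached: morqil — 1 of the 3.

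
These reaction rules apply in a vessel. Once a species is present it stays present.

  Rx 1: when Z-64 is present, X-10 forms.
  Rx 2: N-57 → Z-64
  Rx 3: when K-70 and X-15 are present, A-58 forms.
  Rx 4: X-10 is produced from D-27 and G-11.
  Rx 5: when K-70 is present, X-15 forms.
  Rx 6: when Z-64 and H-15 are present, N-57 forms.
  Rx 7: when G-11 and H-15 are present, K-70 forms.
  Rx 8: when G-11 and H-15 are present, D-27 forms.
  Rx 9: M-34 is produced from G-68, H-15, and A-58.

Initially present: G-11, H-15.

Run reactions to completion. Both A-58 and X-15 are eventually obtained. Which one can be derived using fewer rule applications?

X-15

X-15: G-11 and H-15 present → K-70 forms (Rx 7). K-70 present → X-15 forms (Rx 5). [2 rule applications]
A-58: G-11 and H-15 present → K-70 forms (Rx 7). K-70 present → X-15 forms (Rx 5). K-70 and X-15 present → A-58 forms (Rx 3). [3 rule applications]
X-15 needs fewer.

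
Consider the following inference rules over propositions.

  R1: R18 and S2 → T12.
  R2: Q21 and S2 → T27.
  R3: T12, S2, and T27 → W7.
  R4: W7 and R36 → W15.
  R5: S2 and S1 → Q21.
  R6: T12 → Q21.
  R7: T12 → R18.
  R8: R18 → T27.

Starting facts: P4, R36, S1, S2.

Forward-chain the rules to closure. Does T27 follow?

S2 and S1 hold, so Q21 follows (R5).
From Q21 and S2, R2 gives T27.

Yes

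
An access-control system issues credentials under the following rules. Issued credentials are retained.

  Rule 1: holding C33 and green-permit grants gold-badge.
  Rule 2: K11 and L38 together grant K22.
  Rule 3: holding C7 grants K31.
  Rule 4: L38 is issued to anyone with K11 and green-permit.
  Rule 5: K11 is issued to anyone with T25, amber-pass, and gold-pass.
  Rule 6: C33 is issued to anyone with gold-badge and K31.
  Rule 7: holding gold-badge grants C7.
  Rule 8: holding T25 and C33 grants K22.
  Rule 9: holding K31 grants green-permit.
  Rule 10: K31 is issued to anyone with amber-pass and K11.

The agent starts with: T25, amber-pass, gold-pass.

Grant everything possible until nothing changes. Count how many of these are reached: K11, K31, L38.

3

Holding T25, amber-pass, and gold-pass grants K11 (Rule 5).
Holding amber-pass and K11 grants K31 (Rule 10).
Holding K31 grants green-permit (Rule 9).
Holding K11 and green-permit grants L38 (Rule 4).
K11: reached.
K31: reached.
L38: reached.
All 3 are reached.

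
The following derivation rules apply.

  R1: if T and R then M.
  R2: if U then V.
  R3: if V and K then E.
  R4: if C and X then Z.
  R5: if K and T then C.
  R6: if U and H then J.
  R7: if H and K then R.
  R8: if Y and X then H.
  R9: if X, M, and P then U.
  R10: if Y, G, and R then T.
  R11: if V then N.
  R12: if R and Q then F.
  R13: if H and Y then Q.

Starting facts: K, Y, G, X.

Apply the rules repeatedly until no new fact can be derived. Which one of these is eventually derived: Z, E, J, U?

Z

From Y and X, R8 gives H.
From H and K, R7 gives R.
Y, G, and R hold, so T follows (R10).
K and T hold, so C follows (R5).
C and X hold, so Z follows (R4).
J would need U and H (R6), but U is never established. U would need X, M, and P (R9), but P is never established. E would need V and K (R3), but V is never established.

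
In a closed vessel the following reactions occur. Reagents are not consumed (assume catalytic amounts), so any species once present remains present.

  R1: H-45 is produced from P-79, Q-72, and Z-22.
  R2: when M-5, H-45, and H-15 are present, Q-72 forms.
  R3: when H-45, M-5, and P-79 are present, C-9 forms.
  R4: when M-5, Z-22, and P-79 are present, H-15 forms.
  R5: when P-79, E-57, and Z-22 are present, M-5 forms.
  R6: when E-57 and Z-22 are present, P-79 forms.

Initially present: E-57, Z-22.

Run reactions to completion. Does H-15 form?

E-57 and Z-22 present → P-79 forms (R6).
P-79, E-57, and Z-22 present → M-5 forms (R5).
M-5, Z-22, and P-79 present → H-15 forms (R4).

Yes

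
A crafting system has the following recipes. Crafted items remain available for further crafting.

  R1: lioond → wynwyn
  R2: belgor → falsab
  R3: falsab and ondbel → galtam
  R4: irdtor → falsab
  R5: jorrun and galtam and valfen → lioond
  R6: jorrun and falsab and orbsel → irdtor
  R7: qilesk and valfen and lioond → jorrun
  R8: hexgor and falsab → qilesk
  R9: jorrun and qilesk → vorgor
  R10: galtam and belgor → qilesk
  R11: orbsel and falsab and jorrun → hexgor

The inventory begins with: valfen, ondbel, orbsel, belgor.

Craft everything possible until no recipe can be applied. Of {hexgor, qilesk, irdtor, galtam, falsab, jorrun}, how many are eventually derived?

3

belgor → falsab (R2).
Using R3, falsab and ondbel make galtam.
galtam and belgor → qilesk (R10).
hexgor would need orbsel, falsab, and jorrun (R11), but jorrun is never obtained.
qilesk: reached.
irdtor would need jorrun, falsab, and orbsel (R6), but jorrun is never obtained.
galtam: reached.
falsab: reached.
jorrun would need qilesk, valfen, and lioond (R7), but lioond is never obtained.
Reached: qilesk, galtam, and falsab — 3 of the 6.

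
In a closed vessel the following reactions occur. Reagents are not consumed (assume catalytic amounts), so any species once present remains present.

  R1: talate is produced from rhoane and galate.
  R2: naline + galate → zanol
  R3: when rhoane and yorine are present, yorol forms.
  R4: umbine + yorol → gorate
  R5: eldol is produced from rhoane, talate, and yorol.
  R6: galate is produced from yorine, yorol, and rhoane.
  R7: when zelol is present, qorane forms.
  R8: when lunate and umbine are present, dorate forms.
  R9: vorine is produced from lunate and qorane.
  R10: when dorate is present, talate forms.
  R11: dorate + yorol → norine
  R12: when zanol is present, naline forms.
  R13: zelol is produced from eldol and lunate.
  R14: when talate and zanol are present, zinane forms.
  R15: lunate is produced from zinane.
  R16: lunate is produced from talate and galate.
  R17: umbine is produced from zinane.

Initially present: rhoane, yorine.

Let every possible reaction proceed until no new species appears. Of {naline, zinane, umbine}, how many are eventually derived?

naline would need zanol (R12), but zanol never forms.
zinane would need talate and zanol (R14), but zanol never forms.
umbine would need zinane (R17), but zinane never forms.
None of the 3 are reached.

0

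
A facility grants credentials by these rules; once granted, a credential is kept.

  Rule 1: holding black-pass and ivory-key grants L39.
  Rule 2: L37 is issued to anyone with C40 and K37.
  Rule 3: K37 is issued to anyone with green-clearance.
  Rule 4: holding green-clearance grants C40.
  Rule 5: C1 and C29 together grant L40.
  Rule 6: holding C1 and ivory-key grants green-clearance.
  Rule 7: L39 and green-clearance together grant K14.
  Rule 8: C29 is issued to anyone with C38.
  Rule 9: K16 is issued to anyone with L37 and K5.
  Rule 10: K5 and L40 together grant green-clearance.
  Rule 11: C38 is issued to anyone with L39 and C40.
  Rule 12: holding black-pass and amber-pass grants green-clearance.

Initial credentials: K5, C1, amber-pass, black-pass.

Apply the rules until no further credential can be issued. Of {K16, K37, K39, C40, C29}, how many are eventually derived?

3

Holding black-pass and amber-pass grants green-clearance (Rule 12).
Holding green-clearance grants C40 (Rule 4).
Holding green-clearance grants K37 (Rule 3).
Holding C40 and K37 grants L37 (Rule 2).
Holding L37 and K5 grants K16 (Rule 9).
K16: reached.
K37: reached.
No rule produces K39, and it is not given.
C40: reached.
C29 would need C38 (Rule 8), but C38 is never granted.
Reached: K16, K37, and C40 — 3 of the 5.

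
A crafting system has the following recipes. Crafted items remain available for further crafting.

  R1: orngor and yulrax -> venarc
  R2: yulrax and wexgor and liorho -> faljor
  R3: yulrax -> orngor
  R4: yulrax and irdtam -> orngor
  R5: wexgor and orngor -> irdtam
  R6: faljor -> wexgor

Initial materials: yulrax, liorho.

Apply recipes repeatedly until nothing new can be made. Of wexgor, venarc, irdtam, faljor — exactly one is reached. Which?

yulrax -> orngor (R3).
Using R1, orngor and yulrax make venarc.
faljor would need yulrax, wexgor, and liorho (R2), but wexgor is never obtained. wexgor would need faljor (R6), but faljor is never obtained. irdtam would need wexgor and orngor (R5), but wexgor is never obtained.

venarc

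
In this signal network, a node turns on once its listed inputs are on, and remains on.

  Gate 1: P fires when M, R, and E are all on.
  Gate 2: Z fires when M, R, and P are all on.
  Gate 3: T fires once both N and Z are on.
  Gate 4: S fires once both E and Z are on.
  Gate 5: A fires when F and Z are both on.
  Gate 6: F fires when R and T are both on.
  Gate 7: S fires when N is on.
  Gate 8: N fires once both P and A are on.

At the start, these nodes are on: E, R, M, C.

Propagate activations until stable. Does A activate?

A would need F and Z (Gate 5), but F never turns on.

No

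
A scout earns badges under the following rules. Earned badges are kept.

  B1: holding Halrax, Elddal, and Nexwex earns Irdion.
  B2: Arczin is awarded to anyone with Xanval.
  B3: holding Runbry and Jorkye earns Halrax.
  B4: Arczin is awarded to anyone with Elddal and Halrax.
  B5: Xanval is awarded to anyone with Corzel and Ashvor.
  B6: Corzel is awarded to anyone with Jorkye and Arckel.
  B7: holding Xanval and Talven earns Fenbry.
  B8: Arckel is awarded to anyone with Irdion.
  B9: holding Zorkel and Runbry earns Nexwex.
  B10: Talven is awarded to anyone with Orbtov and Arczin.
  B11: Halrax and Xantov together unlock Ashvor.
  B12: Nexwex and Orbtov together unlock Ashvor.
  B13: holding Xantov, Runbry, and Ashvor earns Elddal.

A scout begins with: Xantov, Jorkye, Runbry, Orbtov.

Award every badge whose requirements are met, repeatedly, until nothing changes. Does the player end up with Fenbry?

Fenbry would need Xanval and Talven (B7), but Xanval is never earned.

No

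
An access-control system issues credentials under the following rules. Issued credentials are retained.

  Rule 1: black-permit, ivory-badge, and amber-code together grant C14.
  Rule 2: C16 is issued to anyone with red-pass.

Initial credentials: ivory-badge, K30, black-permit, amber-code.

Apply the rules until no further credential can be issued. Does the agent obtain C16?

No

C16 would need red-pass (Rule 2), but red-pass is never granted.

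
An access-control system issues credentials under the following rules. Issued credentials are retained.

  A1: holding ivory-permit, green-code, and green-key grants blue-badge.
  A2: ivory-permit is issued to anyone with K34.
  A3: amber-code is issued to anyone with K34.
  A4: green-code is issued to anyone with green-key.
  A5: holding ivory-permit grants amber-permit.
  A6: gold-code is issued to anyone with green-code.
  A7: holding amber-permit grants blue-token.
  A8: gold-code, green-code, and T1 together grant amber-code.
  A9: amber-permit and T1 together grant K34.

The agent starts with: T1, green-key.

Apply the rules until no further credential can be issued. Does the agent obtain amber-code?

Yes

Holding green-key grants green-code (A4).
Holding green-code grants gold-code (A6).
Holding gold-code, green-code, and T1 grants amber-code (A8).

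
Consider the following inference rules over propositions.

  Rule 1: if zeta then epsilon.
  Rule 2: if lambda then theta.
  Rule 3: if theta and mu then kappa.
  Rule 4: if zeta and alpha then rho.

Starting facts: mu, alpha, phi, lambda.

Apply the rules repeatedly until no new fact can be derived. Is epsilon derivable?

epsilon would need zeta (Rule 1), but zeta is never established.

No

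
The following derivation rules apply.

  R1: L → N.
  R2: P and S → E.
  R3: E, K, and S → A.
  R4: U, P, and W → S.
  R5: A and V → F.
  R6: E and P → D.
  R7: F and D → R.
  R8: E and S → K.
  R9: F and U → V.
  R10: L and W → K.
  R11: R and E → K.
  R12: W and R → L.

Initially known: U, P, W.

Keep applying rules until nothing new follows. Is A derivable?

Yes

From U, P, and W, R4 gives S.
P and S hold, so E follows (R2).
From E and S, R8 gives K.
E, K, and S hold, so A follows (R3).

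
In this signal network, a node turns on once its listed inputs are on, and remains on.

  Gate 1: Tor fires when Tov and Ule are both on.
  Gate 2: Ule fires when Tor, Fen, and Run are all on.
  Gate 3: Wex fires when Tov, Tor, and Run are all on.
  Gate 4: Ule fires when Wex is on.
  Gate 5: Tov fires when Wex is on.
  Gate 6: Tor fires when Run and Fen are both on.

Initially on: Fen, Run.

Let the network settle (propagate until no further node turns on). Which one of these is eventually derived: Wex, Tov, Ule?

Gate 6: Run and Fen on → Tor on.
Gate 2: Tor, Fen, and Run on → Ule on.
Wex would need Tov, Tor, and Run (Gate 3), but Tov never turns on. Tov would need Wex (Gate 5), but Wex never turns on.

Ule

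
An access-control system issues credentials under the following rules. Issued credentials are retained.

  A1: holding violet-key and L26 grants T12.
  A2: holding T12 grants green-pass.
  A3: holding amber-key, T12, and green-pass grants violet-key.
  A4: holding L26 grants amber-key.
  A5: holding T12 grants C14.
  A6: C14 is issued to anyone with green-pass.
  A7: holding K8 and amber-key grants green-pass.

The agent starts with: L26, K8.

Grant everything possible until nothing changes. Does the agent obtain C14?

Holding L26 grants amber-key (A4).
Holding K8 and amber-key grants green-pass (A7).
Holding green-pass grants C14 (A6).

Yes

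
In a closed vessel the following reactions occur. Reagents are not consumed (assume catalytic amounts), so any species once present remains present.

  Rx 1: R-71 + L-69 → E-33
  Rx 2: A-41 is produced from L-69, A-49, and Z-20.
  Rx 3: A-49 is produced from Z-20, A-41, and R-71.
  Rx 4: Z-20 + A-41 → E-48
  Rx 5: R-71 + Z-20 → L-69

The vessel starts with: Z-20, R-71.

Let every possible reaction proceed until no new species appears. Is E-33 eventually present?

R-71 and Z-20 present → L-69 forms (Rx 5).
R-71 and L-69 present → E-33 forms (Rx 1).

Yes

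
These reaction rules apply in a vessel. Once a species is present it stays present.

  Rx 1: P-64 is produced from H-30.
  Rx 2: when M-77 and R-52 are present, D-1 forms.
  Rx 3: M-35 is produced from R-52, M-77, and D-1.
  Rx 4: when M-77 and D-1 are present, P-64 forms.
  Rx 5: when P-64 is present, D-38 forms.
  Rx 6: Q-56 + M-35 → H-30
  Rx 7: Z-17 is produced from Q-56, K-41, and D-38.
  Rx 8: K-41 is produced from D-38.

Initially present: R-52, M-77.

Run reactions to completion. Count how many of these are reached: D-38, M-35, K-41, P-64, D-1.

M-77 and R-52 present → D-1 forms (Rx 2).
M-77 and D-1 present → P-64 forms (Rx 4).
R-52, M-77, and D-1 present → M-35 forms (Rx 3).
P-64 present → D-38 forms (Rx 5).
D-38 present → K-41 forms (Rx 8).
D-38: reached.
M-35: reached.
K-41: reached.
P-64: reached.
D-1: reached.
All 5 are reached.

5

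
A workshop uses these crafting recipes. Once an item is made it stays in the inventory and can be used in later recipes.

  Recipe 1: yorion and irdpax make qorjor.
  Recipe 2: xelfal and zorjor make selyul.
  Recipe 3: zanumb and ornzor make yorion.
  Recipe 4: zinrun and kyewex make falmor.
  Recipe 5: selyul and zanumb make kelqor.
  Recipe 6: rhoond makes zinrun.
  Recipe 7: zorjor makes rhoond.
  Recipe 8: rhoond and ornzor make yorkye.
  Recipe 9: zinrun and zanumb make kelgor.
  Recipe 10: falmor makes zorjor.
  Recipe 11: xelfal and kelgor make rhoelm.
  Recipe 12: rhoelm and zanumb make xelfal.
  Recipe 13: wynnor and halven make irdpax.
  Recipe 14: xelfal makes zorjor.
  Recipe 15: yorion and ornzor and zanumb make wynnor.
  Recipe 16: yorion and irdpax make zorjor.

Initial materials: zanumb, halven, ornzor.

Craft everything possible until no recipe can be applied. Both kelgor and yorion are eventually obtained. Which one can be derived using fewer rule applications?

yorion: Using Recipe 3, zanumb and ornzor make yorion. [1 rule application]
kelgor: Using Recipe 3, zanumb and ornzor make yorion. Using Recipe 15, yorion, ornzor, and zanumb make wynnor. wynnor and halven → irdpax (Recipe 13). Using Recipe 16, yorion and irdpax make zorjor. zorjor → rhoond (Recipe 7). Using Recipe 6, rhoond makes zinrun. Using Recipe 9, zinrun and zanumb make kelgor. [7 rule applications]
yorion needs fewer.

yorion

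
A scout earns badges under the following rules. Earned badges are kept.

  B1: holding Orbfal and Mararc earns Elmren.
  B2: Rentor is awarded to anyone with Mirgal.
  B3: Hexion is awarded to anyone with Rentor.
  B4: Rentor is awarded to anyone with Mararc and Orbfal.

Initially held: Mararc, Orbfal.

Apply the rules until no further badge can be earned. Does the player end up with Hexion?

With Mararc and Orbfal, Rentor is earned (B4).
With Rentor, Hexion is earned (B3).

Yes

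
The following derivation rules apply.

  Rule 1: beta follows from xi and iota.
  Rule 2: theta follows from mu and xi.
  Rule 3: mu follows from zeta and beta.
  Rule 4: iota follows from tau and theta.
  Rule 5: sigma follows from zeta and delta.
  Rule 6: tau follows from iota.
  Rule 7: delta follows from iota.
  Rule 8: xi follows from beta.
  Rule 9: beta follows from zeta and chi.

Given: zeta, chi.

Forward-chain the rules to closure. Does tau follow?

No

tau would need iota (Rule 6), but iota is never established.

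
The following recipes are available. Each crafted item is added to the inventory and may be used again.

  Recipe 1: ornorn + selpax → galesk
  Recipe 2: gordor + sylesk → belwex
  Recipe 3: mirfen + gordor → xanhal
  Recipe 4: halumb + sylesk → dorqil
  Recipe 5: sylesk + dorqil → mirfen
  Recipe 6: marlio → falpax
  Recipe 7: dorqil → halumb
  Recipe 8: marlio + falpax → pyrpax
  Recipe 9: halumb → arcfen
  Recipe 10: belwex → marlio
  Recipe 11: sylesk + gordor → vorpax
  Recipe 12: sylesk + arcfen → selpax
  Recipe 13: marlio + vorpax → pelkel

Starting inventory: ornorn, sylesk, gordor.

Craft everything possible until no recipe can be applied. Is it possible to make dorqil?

No

dorqil would need halumb and sylesk (Recipe 4), but halumb is never obtained.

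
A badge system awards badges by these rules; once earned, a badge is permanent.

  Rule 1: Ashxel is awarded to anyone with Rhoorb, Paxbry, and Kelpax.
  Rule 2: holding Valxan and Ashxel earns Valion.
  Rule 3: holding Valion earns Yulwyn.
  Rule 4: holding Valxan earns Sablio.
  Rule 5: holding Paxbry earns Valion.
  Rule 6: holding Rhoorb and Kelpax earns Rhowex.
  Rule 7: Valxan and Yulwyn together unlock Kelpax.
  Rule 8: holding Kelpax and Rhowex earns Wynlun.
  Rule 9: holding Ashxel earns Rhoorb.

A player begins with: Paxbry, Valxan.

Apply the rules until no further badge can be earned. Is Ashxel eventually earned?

Ashxel would need Rhoorb, Paxbry, and Kelpax (Rule 1), but Rhoorb is never earned.

No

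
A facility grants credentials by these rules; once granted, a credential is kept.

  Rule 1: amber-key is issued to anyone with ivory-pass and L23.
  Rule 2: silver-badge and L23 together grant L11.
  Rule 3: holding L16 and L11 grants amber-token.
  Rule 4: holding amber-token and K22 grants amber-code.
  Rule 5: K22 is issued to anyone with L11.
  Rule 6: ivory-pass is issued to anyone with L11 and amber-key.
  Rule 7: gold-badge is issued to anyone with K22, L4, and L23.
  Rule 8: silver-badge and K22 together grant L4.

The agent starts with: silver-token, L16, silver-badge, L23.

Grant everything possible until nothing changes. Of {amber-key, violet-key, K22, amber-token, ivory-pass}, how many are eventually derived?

2

Holding silver-badge and L23 grants L11 (Rule 2).
Holding L11 grants K22 (Rule 5).
Holding L16 and L11 grants amber-token (Rule 3).
amber-key would need ivory-pass and L23 (Rule 1), but ivory-pass is never granted.
No rule produces violet-key, and it is not given.
K22: reached.
amber-token: reached.
ivory-pass would need L11 and amber-key (Rule 6), but amber-key is never granted.
Reached: K22 and amber-token — 2 of the 5.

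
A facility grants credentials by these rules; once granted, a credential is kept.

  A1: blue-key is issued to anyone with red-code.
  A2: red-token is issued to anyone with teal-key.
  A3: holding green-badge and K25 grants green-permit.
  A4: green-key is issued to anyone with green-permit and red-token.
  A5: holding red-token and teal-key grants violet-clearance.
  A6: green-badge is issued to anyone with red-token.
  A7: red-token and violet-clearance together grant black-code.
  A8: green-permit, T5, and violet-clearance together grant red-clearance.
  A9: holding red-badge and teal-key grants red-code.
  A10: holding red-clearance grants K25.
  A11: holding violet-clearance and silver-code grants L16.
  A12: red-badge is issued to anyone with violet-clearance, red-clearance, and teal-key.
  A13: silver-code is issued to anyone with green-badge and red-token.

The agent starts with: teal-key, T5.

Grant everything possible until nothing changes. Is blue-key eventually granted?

blue-key would need red-code (A1), but red-code is never granted.

No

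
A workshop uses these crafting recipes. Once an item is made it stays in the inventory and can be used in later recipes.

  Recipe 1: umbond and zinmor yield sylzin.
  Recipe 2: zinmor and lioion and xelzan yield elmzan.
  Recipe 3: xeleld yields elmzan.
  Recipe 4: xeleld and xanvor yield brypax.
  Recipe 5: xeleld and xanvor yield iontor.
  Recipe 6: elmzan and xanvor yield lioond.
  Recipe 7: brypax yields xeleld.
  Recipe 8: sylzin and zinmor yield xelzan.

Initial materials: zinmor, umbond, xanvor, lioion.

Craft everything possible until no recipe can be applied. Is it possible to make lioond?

Yes

Using Recipe 1, umbond and zinmor make sylzin.
sylzin and zinmor → xelzan (Recipe 8).
zinmor and lioion and xelzan → elmzan (Recipe 2).
elmzan and xanvor → lioond (Recipe 6).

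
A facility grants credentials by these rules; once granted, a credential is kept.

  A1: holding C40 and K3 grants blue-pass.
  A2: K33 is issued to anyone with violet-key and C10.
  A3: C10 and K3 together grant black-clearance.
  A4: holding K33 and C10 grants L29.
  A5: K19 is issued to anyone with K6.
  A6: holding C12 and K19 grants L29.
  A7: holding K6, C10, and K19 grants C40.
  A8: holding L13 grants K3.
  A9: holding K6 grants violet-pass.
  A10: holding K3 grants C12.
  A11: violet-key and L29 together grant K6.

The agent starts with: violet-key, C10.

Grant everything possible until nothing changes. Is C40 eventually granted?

Yes

Holding violet-key and C10 grants K33 (A2).
Holding K33 and C10 grants L29 (A4).
Holding violet-key and L29 grants K6 (A11).
Holding K6 grants K19 (A5).
Holding K6, C10, and K19 grants C40 (A7).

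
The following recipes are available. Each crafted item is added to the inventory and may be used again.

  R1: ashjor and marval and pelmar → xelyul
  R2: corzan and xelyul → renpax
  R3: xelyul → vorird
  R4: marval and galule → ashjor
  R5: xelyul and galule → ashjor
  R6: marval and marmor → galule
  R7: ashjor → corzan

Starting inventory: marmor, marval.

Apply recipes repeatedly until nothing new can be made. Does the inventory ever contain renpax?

No

renpax would need corzan and xelyul (R2), but xelyul is never obtained.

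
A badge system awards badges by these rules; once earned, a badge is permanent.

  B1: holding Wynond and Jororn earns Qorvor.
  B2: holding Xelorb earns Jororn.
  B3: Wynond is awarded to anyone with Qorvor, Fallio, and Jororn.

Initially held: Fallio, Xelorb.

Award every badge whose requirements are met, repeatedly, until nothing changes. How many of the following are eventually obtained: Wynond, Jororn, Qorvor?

With Xelorb, Jororn is earned (B2).
Wynond would need Qorvor, Fallio, and Jororn (B3), but Qorvor is never earned.
Jororn: reached.
Qorvor would need Wynond and Jororn (B1), but Wynond is never earned.
Reached: Jororn — 1 of the 3.

1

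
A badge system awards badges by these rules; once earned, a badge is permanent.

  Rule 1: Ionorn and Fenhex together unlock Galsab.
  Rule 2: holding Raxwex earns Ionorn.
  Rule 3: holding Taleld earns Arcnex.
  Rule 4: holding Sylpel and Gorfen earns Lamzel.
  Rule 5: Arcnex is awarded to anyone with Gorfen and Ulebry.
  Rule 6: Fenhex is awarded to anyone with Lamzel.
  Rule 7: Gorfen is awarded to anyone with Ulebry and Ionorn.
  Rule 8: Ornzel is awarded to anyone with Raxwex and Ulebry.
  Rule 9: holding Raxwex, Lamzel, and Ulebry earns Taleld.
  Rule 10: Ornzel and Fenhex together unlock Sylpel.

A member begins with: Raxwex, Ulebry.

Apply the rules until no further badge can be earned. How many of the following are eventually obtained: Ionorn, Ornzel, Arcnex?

With Raxwex, Ionorn is earned (Rule 2).
With Raxwex and Ulebry, Ornzel is earned (Rule 8).
With Ulebry and Ionorn, Gorfen is earned (Rule 7).
With Gorfen and Ulebry, Arcnex is earned (Rule 5).
Ionorn: reached.
Ornzel: reached.
Arcnex: reached.
All 3 are reached.

3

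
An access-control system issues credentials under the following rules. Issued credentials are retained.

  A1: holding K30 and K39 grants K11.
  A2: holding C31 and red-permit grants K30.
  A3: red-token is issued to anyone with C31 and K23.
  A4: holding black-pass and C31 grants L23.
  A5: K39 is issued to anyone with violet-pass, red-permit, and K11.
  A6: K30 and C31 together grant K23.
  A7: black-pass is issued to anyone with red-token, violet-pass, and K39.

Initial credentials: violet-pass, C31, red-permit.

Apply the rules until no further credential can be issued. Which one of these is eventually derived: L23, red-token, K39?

Holding C31 and red-permit grants K30 (A2).
Holding K30 and C31 grants K23 (A6).
Holding C31 and K23 grants red-token (A3).
L23 would need black-pass and C31 (A4), but black-pass is never granted. K39 would need violet-pass, red-permit, and K11 (A5), but K11 is never granted.

red-token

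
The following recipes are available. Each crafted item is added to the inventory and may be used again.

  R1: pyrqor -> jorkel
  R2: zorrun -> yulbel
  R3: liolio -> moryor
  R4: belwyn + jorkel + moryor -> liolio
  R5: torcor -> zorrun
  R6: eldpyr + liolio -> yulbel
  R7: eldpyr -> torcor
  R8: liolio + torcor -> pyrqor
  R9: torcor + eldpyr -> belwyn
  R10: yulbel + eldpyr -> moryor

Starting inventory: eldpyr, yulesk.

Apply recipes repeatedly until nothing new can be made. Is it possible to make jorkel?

No

jorkel would need pyrqor (R1), but pyrqor is never obtained.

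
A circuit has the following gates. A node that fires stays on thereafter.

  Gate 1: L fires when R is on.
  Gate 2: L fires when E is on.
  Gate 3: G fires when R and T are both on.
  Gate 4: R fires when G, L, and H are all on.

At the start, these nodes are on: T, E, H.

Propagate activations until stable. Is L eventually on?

Yes

Gate 2: E on → L on.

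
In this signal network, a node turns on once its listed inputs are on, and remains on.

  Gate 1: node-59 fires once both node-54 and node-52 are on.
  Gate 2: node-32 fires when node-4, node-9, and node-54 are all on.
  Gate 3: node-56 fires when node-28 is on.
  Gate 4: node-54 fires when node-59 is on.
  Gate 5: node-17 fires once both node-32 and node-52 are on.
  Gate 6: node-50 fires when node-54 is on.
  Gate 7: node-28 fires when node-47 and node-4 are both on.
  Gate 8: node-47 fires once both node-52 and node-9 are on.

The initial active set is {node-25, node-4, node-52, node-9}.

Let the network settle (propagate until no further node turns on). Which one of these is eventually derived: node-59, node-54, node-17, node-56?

node-52 and node-9 are on, so node-47 fires (Gate 8).
node-47 and node-4 are on, so node-28 fires (Gate 7).
node-28 is on, so node-56 fires (Gate 3).
node-59 would need node-54 and node-52 (Gate 1), but node-54 never turns on. node-54 would need node-59 (Gate 4), but node-59 never turns on. node-17 would need node-32 and node-52 (Gate 5), but node-32 never turns on.

node-56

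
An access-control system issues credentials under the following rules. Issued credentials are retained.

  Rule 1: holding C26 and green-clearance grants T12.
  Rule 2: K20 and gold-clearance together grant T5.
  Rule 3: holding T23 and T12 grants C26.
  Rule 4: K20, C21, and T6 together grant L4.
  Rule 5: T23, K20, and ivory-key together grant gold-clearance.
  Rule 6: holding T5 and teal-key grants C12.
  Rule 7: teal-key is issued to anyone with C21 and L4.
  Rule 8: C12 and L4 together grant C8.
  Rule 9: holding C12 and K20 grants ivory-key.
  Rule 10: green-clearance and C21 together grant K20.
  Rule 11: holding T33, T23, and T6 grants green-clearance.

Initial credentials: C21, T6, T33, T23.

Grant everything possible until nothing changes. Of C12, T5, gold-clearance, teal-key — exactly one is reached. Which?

teal-key

Holding T33, T23, and T6 grants green-clearance (Rule 11).
Holding green-clearance and C21 grants K20 (Rule 10).
Holding K20, C21, and T6 grants L4 (Rule 4).
Holding C21 and L4 grants teal-key (Rule 7).
gold-clearance would need T23, K20, and ivory-key (Rule 5), but ivory-key is never granted. C12 would need T5 and teal-key (Rule 6), but T5 is never granted. T5 would need K20 and gold-clearance (Rule 2), but gold-clearance is never granted.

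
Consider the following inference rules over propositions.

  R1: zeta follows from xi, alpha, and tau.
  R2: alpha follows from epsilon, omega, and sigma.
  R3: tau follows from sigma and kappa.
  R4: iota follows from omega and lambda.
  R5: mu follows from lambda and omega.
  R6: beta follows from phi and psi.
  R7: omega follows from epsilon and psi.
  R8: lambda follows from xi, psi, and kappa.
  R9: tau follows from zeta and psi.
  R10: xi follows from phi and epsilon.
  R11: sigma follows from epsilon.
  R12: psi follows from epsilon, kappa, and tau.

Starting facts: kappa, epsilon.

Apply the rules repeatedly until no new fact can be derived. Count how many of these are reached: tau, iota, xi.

epsilon holds, so sigma follows (R11).
From sigma and kappa, R3 gives tau.
tau: reached.
iota would need omega and lambda (R4), but lambda is never established.
xi would need phi and epsilon (R10), but phi is never established.
Reached: tau — 1 of the 3.

1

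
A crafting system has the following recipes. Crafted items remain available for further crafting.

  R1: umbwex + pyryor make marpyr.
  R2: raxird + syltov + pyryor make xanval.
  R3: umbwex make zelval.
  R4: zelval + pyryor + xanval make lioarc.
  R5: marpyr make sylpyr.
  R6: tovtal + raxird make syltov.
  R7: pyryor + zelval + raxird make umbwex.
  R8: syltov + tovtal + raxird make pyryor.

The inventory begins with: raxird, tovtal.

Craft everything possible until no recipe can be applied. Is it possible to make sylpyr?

sylpyr would need marpyr (R5), but marpyr is never obtained.

No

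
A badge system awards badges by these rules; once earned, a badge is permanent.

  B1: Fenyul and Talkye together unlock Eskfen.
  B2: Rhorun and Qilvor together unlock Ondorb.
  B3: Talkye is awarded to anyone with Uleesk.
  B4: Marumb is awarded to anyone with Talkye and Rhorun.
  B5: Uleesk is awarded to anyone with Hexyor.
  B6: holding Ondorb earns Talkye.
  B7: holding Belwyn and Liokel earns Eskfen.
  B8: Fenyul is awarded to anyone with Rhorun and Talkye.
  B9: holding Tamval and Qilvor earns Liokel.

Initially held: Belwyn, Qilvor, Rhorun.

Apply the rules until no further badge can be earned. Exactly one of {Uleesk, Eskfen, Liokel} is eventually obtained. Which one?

Eskfen

With Rhorun and Qilvor, Ondorb is earned (B2).
With Ondorb, Talkye is earned (B6).
With Rhorun and Talkye, Fenyul is earned (B8).
With Fenyul and Talkye, Eskfen is earned (B1).
Uleesk would need Hexyor (B5), but Hexyor is never earned. Liokel would need Tamval and Qilvor (B9), but Tamval is never earned.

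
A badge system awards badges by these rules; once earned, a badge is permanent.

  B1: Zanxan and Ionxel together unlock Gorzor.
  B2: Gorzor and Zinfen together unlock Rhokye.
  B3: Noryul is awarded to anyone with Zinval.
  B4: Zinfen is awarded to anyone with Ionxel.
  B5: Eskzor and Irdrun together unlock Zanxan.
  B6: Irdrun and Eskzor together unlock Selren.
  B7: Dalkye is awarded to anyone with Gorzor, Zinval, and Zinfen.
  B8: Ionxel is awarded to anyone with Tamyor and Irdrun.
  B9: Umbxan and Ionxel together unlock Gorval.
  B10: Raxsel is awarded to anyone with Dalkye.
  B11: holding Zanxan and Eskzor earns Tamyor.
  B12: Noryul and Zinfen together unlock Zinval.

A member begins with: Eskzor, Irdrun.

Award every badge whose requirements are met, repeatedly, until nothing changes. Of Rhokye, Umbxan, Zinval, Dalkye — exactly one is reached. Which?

Rhokye

With Eskzor and Irdrun, Zanxan is earned (B5).
With Zanxan and Eskzor, Tamyor is earned (B11).
With Tamyor and Irdrun, Ionxel is earned (B8).
With Zanxan and Ionxel, Gorzor is earned (B1).
With Ionxel, Zinfen is earned (B4).
With Gorzor and Zinfen, Rhokye is earned (B2).
No rule produces Umbxan, and it is not given. Zinval would need Noryul and Zinfen (B12), but Noryul is never earned. Dalkye would need Gorzor, Zinval, and Zinfen (B7), but Zinval is never earned.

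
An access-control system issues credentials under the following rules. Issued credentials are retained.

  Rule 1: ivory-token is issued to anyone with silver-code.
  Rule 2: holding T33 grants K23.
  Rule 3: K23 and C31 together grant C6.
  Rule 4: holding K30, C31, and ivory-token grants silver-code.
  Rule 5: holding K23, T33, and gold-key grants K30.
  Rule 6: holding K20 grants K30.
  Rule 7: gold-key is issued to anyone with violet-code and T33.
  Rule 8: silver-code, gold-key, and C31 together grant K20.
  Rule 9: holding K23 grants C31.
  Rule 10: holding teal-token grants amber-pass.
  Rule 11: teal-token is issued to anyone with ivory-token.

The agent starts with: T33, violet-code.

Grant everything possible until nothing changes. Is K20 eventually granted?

K20 would need silver-code, gold-key, and C31 (Rule 8), but silver-code is never granted.

No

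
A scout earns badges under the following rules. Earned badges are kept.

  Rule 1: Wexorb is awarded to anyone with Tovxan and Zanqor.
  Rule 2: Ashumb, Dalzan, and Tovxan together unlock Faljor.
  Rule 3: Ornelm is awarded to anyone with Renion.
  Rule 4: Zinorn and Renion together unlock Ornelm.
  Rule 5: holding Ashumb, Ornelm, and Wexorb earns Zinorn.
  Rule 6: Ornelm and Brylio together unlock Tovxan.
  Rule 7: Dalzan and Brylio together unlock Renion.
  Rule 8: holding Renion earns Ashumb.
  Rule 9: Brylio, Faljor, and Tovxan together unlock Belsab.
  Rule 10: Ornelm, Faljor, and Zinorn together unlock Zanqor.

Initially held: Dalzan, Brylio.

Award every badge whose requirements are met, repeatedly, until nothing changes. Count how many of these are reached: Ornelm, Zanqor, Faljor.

With Dalzan and Brylio, Renion is earned (Rule 7).
With Renion, Ornelm is earned (Rule 3).
With Renion, Ashumb is earned (Rule 8).
With Ornelm and Brylio, Tovxan is earned (Rule 6).
With Ashumb, Dalzan, and Tovxan, Faljor is earned (Rule 2).
Ornelm: reached.
Zanqor would need Ornelm, Faljor, and Zinorn (Rule 10), but Zinorn is never earned.
Faljor: reached.
Reached: Ornelm and Faljor — 2 of the 3.

2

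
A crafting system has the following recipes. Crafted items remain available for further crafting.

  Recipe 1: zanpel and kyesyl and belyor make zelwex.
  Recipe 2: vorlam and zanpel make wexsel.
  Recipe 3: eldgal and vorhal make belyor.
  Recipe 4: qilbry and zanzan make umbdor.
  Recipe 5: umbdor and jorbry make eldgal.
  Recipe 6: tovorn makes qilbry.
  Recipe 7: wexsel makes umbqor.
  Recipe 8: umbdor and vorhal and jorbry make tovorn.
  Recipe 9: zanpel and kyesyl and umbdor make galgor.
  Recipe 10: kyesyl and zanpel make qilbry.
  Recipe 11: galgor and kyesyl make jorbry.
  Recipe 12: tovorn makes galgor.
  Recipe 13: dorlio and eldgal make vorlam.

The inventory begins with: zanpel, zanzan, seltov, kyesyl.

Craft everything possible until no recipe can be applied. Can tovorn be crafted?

tovorn would need umbdor, vorhal, and jorbry (Recipe 8), but vorhal is never obtained.

No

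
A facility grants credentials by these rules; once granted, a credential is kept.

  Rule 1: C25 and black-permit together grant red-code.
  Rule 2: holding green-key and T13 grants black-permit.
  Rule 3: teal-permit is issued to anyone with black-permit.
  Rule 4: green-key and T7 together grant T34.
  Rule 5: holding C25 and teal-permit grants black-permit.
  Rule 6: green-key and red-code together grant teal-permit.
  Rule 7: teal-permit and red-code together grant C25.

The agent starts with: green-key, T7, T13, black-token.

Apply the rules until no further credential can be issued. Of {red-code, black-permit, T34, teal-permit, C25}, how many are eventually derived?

Holding green-key and T13 grants black-permit (Rule 2).
Holding green-key and T7 grants T34 (Rule 4).
Holding black-permit grants teal-permit (Rule 3).
red-code would need C25 and black-permit (Rule 1), but C25 is never granted.
black-permit: reached.
T34: reached.
teal-permit: reached.
C25 would need teal-permit and red-code (Rule 7), but red-code is never granted.
Reached: black-permit, T34, and teal-permit — 3 of the 5.

3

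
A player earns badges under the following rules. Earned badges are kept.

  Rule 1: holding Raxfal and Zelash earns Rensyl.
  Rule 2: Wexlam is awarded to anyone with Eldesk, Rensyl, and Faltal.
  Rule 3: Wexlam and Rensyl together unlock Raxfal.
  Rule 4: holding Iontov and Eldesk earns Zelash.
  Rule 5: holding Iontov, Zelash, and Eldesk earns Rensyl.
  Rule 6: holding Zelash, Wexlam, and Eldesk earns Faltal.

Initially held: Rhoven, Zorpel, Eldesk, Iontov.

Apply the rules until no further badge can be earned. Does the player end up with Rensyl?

Yes

With Iontov and Eldesk, Zelash is earned (Rule 4).
With Iontov, Zelash, and Eldesk, Rensyl is earned (Rule 5).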